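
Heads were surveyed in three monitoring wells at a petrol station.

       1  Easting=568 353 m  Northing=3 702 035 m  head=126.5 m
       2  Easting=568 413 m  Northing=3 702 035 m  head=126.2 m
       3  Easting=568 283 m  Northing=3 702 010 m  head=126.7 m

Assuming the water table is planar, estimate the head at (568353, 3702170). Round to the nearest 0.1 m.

With h = a·x + b·y + c and 1 as origin, the differences give:
  60·a + 0·b = -0.3
  (-70)·a + (-25)·b = +0.2
Eliminate b (×(-25) and ×0, subtract): -1500·a = 7.50 → a = ∂h/∂x = -0.005000
Back-substitute: b = ∂h/∂y = +0.006000.
h(568353, 3702170) = 126.5 + (-0.005000)·(0) + (+0.006000)·(135) = 126.5 -0.000 +0.810 = 127.310 m.

127.3 m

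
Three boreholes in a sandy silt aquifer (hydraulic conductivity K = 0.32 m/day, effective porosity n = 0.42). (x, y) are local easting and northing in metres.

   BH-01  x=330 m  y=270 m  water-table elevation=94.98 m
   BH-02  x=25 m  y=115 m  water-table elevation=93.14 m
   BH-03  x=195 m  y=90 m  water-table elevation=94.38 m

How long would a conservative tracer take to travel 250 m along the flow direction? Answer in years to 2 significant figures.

Taking BH-01 as reference: BH-02−BH-01 = (-305, -155, -1.84); BH-03−BH-01 = (-135, -180, -0.60).
Solve a·Δx + b·Δy = Δh: det = (-305)·(-180) − (-135)·(-155) = 33975.
∂h/∂x = [(-1.84)·(-180) − (-0.60)·(-155)] / 33975 = +0.007011
∂h/∂y = [(-305)·(-0.60) − (-135)·(-1.84)] / 33975 = -0.001925
|∇h| = √(0.007011² + -0.001925²) = 0.00727
Seepage velocity v = K·i/n = 0.32 × 0.00727 / 0.42 = 0.005539 m/day.
t = 250 / 0.005539 = 4.513e+04 days = 124 years.

120 years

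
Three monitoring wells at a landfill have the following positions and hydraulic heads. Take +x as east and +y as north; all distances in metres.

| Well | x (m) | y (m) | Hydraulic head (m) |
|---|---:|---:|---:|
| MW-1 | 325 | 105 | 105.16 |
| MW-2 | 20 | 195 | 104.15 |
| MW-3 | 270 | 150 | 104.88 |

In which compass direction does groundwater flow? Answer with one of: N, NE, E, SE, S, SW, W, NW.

Taking MW-1 as reference: MW-2−MW-1 = (-305, 90, -1.01); MW-3−MW-1 = (-55, 45, -0.28).
Solve a·Δx + b·Δy = Δh: det = (-305)·45 − (-55)·90 = -8775.
∂h/∂x = [(-1.01)·45 − (-0.28)·90] / -8775 = +0.002308
∂h/∂y = [(-305)·(-0.28) − (-55)·(-1.01)] / -8775 = -0.003402
Flow = −∇h = (-0.002308 east, +0.003402 north), which points northwest.

NW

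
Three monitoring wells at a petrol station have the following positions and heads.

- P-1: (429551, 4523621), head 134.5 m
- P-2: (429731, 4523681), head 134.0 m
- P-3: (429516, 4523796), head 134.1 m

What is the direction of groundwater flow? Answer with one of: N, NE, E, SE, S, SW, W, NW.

NE

Differences from P-1: to P-2 (Δx, Δy, Δh) = (180, 60, -0.5); to P-3 = (-35, 175, -0.4).
Solve a·Δx + b·Δy = Δh: det = 180·175 − (-35)·60 = 33600.
∂h/∂x = [(-0.5)·175 − (-0.4)·60] / 33600 = -0.001890
∂h/∂y = [180·(-0.4) − (-35)·(-0.5)] / 33600 = -0.002664
Flow = −∇h = (+0.001890 east, +0.002664 north), which points northeast.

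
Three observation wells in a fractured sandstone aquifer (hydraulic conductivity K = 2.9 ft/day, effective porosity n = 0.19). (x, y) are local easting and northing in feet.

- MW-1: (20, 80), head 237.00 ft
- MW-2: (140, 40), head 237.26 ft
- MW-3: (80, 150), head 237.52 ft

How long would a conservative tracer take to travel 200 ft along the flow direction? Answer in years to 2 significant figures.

Three-point gradient (reference MW-1): Δ to MW-2 = (120, -40, +0.26), Δ to MW-3 = (60, 70, +0.52).
∂h/∂x = +0.003611, ∂h/∂y = +0.004333 (det = 10800).
|∇h| = √(0.003611² + 0.004333²) = 0.00564
Seepage velocity v = K·i/n = 2.9 × 0.00564 / 0.19 = 0.08608 ft/day.
t = 200 / 0.08608 = 2323 days = 6.36 years.

6.4 years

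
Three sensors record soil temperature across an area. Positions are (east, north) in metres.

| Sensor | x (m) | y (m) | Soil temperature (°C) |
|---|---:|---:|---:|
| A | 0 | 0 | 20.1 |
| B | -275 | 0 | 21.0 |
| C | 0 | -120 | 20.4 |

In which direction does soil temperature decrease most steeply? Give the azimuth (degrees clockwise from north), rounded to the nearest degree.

053°

∂T/∂x = (21.0 − 20.1) / (-275 − 0) = -0.003273
∂T/∂y = (20.4 − 20.1) / (-120 − 0) = -0.002500
Steepest decrease is along −∇f: components (+0.003273 E, +0.002500 N).
Azimuth = atan2(+0.003273, +0.002500) = 52.6° ≈ 053°.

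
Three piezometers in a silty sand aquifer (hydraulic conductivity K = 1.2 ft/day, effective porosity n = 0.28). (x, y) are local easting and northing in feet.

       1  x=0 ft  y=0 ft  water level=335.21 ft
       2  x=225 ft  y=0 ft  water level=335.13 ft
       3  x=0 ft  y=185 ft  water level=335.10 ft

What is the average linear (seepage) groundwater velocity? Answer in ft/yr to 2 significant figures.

∂h/∂x = (335.13 − 335.21) / (225 − 0) = -0.0003556
∂h/∂y = (335.10 − 335.21) / (185 − 0) = -0.0005946
|∇h| = √(-0.0003556² + -0.0005946²) = 0.0006928
Seepage velocity v = K·i/n = 1.2 × 0.0006928 / 0.28 = 0.002969 ft/day = 1.084 ft/yr.

1.1 ft/yr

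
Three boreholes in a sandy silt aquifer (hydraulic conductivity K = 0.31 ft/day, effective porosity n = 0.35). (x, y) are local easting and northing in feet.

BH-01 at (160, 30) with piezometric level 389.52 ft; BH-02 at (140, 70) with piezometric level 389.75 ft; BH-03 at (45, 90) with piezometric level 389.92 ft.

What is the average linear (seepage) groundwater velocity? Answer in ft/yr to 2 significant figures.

Three-point gradient (reference BH-01): Δ to BH-02 = (-20, 40, +0.23), Δ to BH-03 = (-115, 60, +0.40).
∂h/∂x = -0.0006471, ∂h/∂y = +0.005426 (det = 3400).
|∇h| = √(-0.0006471² + 0.005426²) = 0.005464
Seepage velocity v = K·i/n = 0.31 × 0.005464 / 0.35 = 0.00484 ft/day = 1.768 ft/yr.

1.8 ft/yr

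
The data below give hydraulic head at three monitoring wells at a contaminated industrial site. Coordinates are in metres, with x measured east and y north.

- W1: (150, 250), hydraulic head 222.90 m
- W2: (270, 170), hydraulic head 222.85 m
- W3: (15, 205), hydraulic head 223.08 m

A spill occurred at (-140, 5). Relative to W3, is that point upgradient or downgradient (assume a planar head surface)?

upgradient

With h = a·x + b·y + c and W1 as origin, the differences give:
  120·a + (-80)·b = -0.05
  (-135)·a + (-45)·b = +0.18
Eliminate b (×(-45) and ×(-80), subtract): -16200·a = 16.650 → a = ∂h/∂x = -0.001028
Back-substitute: b = ∂h/∂y = -0.0009167.
Head at (-140, 5) = 222.90 + (-0.001028)·(-290) + (-0.0009167)·(-245) = 223.42 m.
That is higher than the 223.08 m at W3, so the point is upgradient.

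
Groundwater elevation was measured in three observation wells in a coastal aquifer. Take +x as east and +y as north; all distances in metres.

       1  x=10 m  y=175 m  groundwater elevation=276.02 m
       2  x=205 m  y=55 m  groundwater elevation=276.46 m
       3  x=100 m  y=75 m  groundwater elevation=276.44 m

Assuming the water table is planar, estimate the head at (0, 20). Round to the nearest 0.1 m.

With h = a·x + b·y + c and 1 as origin, the differences give:
  195·a + (-120)·b = +0.44
  90·a + (-100)·b = +0.42
Eliminate b (×(-100) and ×(-120), subtract): -8700·a = 6.400 → a = ∂h/∂x = -0.0007356
Back-substitute: b = ∂h/∂y = -0.004862.
h(0, 20) = 276.02 + (-0.0007356)·(-10) + (-0.004862)·(-155) = 276.02 +0.007 +0.754 = 276.781 m.

276.8 m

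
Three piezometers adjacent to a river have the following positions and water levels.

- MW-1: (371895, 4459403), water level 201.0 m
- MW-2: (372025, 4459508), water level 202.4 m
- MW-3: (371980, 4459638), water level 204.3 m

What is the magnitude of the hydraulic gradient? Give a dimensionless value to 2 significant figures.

0.014

With h = a·x + b·y + c and MW-1 as origin, the differences give:
  130·a + 105·b = +1.4
  85·a + 235·b = +3.3
Eliminate b (×235 and ×105, subtract): 21625·a = -17.50 → a = ∂h/∂x = -0.0008092
Back-substitute: b = ∂h/∂y = +0.01434.
|∇h| = √(-0.0008092² + 0.01434²) = 0.01436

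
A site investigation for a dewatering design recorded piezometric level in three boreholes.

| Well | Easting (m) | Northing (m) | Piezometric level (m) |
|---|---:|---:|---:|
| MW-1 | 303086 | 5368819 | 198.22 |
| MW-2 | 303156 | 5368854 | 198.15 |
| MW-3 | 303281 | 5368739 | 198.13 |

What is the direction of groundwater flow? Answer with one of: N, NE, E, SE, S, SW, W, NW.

Differences from MW-1: to MW-2 (Δx, Δy, Δh) = (70, 35, -0.07); to MW-3 = (195, -80, -0.09).
Solve a·Δx + b·Δy = Δh: det = 70·(-80) − 195·35 = -12425.
∂h/∂x = [(-0.07)·(-80) − (-0.09)·35] / -12425 = -0.0007042
∂h/∂y = [70·(-0.09) − 195·(-0.07)] / -12425 = -0.0005915
Flow = −∇h = (+0.0007042 east, +0.0005915 north), which points northeast.

NE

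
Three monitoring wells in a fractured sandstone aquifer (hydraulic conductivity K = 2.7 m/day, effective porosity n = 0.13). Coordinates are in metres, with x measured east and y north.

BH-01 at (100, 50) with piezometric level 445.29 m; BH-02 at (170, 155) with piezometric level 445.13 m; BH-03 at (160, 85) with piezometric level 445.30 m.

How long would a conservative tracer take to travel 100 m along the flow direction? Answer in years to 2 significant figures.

4.1 years

Differences from BH-01: to BH-02 (Δx, Δy, Δh) = (70, 105, -0.16); to BH-03 = (60, 35, +0.01).
Solve a·Δx + b·Δy = Δh: det = 70·35 − 60·105 = -3850.
∂h/∂x = [(-0.16)·35 − (+0.01)·105] / -3850 = +0.001727
∂h/∂y = [70·(+0.01) − 60·(-0.16)] / -3850 = -0.002675
|∇h| = √(0.001727² + -0.002675²) = 0.003184
Seepage velocity v = K·i/n = 2.7 × 0.003184 / 0.13 = 0.06613 m/day.
t = 100 / 0.06613 = 1512 days = 4.14 years.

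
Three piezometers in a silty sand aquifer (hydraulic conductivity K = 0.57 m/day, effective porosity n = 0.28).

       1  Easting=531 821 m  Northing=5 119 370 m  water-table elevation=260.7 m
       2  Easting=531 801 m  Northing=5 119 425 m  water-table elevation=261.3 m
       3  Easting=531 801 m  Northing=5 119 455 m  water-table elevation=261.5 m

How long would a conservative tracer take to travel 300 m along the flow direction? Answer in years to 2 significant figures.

With h = a·x + b·y + c and 1 as origin, the differences give:
  (-20)·a + 55·b = +0.6
  (-20)·a + 85·b = +0.8
Eliminate b (×85 and ×55, subtract): -600·a = 7.00 → a = ∂h/∂x = -0.01167
Back-substitute: b = ∂h/∂y = +0.006667.
|∇h| = √(-0.01167² + 0.006667²) = 0.01344
Seepage velocity v = K·i/n = 0.57 × 0.01344 / 0.28 = 0.02736 m/day.
t = 300 / 0.02736 = 1.096e+04 days = 30 years.

30 years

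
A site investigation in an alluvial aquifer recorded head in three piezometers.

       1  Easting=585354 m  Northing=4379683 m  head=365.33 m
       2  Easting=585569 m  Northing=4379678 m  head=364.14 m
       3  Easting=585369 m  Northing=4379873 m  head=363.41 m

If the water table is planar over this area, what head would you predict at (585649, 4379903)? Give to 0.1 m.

Taking 1 as reference: 2−1 = (215, -5, -1.19); 3−1 = (15, 190, -1.92).
Solve a·Δx + b·Δy = Δh: det = 215·190 − 15·(-5) = 40925.
∂h/∂x = [(-1.19)·190 − (-1.92)·(-5)] / 40925 = -0.005759
∂h/∂y = [215·(-1.92) − 15·(-1.19)] / 40925 = -0.009651
h(585649, 4379903) = 365.33 + (-0.005759)·(295) + (-0.009651)·(220) = 365.33 -1.699 -2.123 = 361.508 m.

361.5 m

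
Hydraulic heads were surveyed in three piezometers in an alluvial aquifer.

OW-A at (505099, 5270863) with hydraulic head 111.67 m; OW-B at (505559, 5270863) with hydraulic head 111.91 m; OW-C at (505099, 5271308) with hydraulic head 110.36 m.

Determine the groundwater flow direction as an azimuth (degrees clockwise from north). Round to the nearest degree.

∂h/∂x = (111.91 − 111.67) / (505559 − 505099) = +0.0005217
∂h/∂y = (110.36 − 111.67) / (5271308 − 5270863) = -0.002944
Flow direction (−∇h) has components (-0.0005217 E, +0.002944 N).
Azimuth = atan2(E, N) = atan2(-0.0005217, +0.002944) = 349.9° ≈ 350°.

350°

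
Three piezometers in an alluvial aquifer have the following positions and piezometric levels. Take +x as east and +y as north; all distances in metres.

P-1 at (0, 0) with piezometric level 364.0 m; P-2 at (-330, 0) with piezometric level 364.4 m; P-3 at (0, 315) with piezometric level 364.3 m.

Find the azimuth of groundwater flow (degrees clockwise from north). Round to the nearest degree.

128°

∂h/∂x = (364.4 − 364.0) / (-330 − 0) = -0.001212
∂h/∂y = (364.3 − 364.0) / (315 − 0) = +0.0009524
Flow direction (−∇h) has components (+0.001212 E, -0.0009524 N).
Azimuth = atan2(E, N) = atan2(+0.001212, -0.0009524) = 128.2° ≈ 128°.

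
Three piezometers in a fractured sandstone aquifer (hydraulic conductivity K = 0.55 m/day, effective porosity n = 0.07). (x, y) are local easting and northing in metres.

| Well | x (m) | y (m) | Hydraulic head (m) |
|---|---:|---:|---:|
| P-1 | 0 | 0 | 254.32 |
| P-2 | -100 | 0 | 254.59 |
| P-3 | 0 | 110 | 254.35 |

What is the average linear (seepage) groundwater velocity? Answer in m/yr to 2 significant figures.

7.8 m/yr

∂h/∂x = (254.59 − 254.32) / (-100 − 0) = -0.002700
∂h/∂y = (254.35 − 254.32) / (110 − 0) = +0.0002727
|∇h| = √(-0.002700² + 0.0002727²) = 0.002714
Seepage velocity v = K·i/n = 0.55 × 0.002714 / 0.07 = 0.02132 m/day = 7.787 m/yr.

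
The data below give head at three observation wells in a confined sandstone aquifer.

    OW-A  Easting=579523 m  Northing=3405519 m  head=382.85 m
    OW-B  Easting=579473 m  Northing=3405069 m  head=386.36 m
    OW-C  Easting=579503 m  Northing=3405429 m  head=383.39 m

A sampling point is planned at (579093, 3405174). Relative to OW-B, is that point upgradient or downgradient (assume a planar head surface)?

Three-point gradient (reference OW-A): Δ to OW-B = (-50, -450, +3.51), Δ to OW-C = (-20, -90, +0.54).
∂h/∂x = +0.01620, ∂h/∂y = -0.009600 (det = -4500).
Head at (579093, 3405174) = 382.85 + (+0.01620)·(-430) + (-0.009600)·(-345) = 379.20 m.
That is lower than the 386.36 m at OW-B, so the point is downgradient.

downgradient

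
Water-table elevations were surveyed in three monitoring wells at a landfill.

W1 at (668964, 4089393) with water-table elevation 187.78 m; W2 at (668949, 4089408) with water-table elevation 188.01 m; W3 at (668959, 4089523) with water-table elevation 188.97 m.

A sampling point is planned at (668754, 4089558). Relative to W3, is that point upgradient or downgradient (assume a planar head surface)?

upgradient

With h = a·x + b·y + c and W1 as origin, the differences give:
  (-15)·a + 15·b = +0.23
  (-5)·a + 130·b = +1.19
Eliminate b (×130 and ×15, subtract): -1875·a = 12.050 → a = ∂h/∂x = -0.006427
Back-substitute: b = ∂h/∂y = +0.008907.
Head at (668754, 4089558) = 187.78 + (-0.006427)·(-210) + (+0.008907)·(165) = 190.60 m.
That is higher than the 188.97 m at W3, so the point is upgradient.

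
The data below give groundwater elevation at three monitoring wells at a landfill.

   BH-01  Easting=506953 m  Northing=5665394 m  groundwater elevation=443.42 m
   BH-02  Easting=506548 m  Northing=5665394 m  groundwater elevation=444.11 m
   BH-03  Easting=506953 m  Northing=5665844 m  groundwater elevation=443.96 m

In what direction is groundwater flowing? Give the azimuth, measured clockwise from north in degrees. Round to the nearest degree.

125°

∂h/∂x = (444.11 − 443.42) / (506548 − 506953) = -0.001704
∂h/∂y = (443.96 − 443.42) / (5665844 − 5665394) = +0.001200
Flow direction (−∇h) has components (+0.001704 E, -0.001200 N).
Azimuth = atan2(E, N) = atan2(+0.001704, -0.001200) = 125.2° ≈ 125°.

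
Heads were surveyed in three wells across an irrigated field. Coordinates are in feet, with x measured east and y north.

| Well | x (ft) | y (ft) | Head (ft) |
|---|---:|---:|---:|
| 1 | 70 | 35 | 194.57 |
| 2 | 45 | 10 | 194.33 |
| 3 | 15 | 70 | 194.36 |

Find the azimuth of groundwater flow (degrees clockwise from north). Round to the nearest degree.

Differences from 1: to 2 (Δx, Δy, Δh) = (-25, -25, -0.24); to 3 = (-55, 35, -0.21).
Solve a·Δx + b·Δy = Δh: det = (-25)·35 − (-55)·(-25) = -2250.
∂h/∂x = [(-0.24)·35 − (-0.21)·(-25)] / -2250 = +0.006067
∂h/∂y = [(-25)·(-0.21) − (-55)·(-0.24)] / -2250 = +0.003533
Flow direction (−∇h) has components (-0.006067 E, -0.003533 N).
Azimuth = atan2(E, N) = atan2(-0.006067, -0.003533) = 239.8° ≈ 240°.

240°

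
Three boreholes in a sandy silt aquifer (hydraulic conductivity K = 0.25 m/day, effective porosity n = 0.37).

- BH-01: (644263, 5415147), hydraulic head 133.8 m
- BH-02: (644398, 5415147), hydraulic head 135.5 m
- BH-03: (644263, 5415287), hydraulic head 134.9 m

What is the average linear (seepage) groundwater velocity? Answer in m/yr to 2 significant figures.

3.7 m/yr

∂h/∂x = (135.5 − 133.8) / (644398 − 644263) = +0.01259
∂h/∂y = (134.9 − 133.8) / (5415287 − 5415147) = +0.007857
|∇h| = √(0.01259² + 0.007857²) = 0.01484
Seepage velocity v = K·i/n = 0.25 × 0.01484 / 0.37 = 0.01003 m/day = 3.663 m/yr.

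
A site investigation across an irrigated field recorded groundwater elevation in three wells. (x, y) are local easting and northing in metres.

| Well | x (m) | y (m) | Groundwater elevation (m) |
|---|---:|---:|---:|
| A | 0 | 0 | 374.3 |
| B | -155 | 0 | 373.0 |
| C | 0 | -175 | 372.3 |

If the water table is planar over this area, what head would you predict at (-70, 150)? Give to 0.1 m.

375.4 m

∂h/∂x = (373.0 − 374.3) / (-155 − 0) = +0.008387
∂h/∂y = (372.3 − 374.3) / (-175 − 0) = +0.01143
h(-70, 150) = 374.3 + (+0.008387)·(-70) + (+0.01143)·(150) = 374.3 -0.587 +1.714 = 375.427 m.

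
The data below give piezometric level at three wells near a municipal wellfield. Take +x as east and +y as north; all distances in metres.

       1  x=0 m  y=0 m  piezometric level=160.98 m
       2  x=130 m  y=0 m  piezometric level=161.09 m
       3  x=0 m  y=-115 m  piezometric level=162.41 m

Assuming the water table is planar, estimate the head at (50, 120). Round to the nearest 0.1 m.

∂h/∂x = (161.09 − 160.98) / (130 − 0) = +0.0008462
∂h/∂y = (162.41 − 160.98) / (-115 − 0) = -0.01243
h(50, 120) = 160.98 + (+0.0008462)·(50) + (-0.01243)·(120) = 160.98 +0.042 -1.492 = 159.530 m.

159.5 m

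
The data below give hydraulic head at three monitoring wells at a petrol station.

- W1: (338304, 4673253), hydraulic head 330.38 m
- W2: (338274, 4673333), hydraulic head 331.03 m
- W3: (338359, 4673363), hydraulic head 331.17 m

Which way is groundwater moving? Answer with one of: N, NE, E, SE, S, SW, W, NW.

S

Taking W1 as reference: W2−W1 = (-30, 80, +0.65); W3−W1 = (55, 110, +0.79).
Solve a·Δx + b·Δy = Δh: det = (-30)·110 − 55·80 = -7700.
∂h/∂x = [(+0.65)·110 − (+0.79)·80] / -7700 = -0.001078
∂h/∂y = [(-30)·(+0.79) − 55·(+0.65)] / -7700 = +0.007721
Flow = −∇h = (+0.001078 east, -0.007721 north), which points south.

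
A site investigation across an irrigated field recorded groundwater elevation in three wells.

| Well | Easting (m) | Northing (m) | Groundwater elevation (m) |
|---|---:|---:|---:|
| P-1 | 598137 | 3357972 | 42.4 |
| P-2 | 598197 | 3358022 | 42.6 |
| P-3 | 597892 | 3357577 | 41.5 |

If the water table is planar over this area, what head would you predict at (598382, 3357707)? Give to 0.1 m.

Differences from P-1: to P-2 (Δx, Δy, Δh) = (60, 50, +0.2); to P-3 = (-245, -395, -0.9).
Solve a·Δx + b·Δy = Δh: det = 60·(-395) − (-245)·50 = -11450.
∂h/∂x = [(+0.2)·(-395) − (-0.9)·50] / -11450 = +0.002969
∂h/∂y = [60·(-0.9) − (-245)·(+0.2)] / -11450 = +0.0004367
h(598382, 3357707) = 42.4 + (+0.002969)·(245) + (+0.0004367)·(-265) = 42.4 +0.728 -0.116 = 43.012 m.

43.0 m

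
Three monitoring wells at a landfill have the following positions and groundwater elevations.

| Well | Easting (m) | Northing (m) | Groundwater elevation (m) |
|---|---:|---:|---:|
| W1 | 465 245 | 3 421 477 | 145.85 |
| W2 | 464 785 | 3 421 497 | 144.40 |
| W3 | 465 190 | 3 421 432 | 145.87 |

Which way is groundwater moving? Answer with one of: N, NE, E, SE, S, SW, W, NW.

With h = a·x + b·y + c and W1 as origin, the differences give:
  (-460)·a + 20·b = -1.45
  (-55)·a + (-45)·b = +0.02
Eliminate b (×(-45) and ×20, subtract): 21800·a = 64.850 → a = ∂h/∂x = +0.002975
Back-substitute: b = ∂h/∂y = -0.004080.
Flow = −∇h = (-0.002975 east, +0.004080 north), which points northwest.

NW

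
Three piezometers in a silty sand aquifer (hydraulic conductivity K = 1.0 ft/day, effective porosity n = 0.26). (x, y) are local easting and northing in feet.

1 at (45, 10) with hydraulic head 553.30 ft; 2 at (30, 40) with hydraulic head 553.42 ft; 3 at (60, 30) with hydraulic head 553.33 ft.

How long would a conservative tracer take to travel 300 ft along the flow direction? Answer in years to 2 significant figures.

With h = a·x + b·y + c and 1 as origin, the differences give:
  (-15)·a + 30·b = +0.12
  15·a + 20·b = +0.03
Eliminate b (×20 and ×30, subtract): -750·a = 1.500 → a = ∂h/∂x = -0.002000
Back-substitute: b = ∂h/∂y = +0.003000.
|∇h| = √(-0.002000² + 0.003000²) = 0.003606
Seepage velocity v = K·i/n = 1.0 × 0.003606 / 0.26 = 0.01387 ft/day.
t = 300 / 0.01387 = 2.163e+04 days = 59.2 years.

59 years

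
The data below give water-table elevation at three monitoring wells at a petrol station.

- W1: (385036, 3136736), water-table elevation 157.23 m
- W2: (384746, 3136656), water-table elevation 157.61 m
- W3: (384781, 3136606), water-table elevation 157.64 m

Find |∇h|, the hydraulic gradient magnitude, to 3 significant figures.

Differences from W1: to W2 (Δx, Δy, Δh) = (-290, -80, +0.38); to W3 = (-255, -130, +0.41).
Solve a·Δx + b·Δy = Δh: det = (-290)·(-130) − (-255)·(-80) = 17300.
∂h/∂x = [(+0.38)·(-130) − (+0.41)·(-80)] / 17300 = -0.0009595
∂h/∂y = [(-290)·(+0.41) − (-255)·(+0.38)] / 17300 = -0.001272
|∇h| = √(-0.0009595² + -0.001272²) = 0.001593

0.00159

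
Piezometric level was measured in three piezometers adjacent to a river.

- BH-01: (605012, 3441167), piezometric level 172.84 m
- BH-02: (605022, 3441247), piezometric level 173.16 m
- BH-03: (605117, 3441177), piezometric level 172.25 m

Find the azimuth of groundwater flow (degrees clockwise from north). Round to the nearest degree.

Taking BH-01 as reference: BH-02−BH-01 = (10, 80, +0.32); BH-03−BH-01 = (105, 10, -0.59).
Determinant of the coordinate differences = 10·10 − 105·80 = -8300.
∂h/∂x = [(+0.32)·10 − (-0.59)·80] / -8300 = -0.006072
∂h/∂y = [10·(-0.59) − 105·(+0.32)] / -8300 = +0.004759
Flow direction (−∇h) has components (+0.006072 E, -0.004759 N).
Azimuth = atan2(E, N) = atan2(+0.006072, -0.004759) = 128.1° ≈ 128°.

128°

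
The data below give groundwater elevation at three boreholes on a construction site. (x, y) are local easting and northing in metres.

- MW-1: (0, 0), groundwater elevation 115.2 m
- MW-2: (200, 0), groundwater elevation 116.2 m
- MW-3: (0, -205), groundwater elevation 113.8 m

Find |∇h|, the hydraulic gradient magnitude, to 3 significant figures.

∂h/∂x = (116.2 − 115.2) / (200 − 0) = +0.005000
∂h/∂y = (113.8 − 115.2) / (-205 − 0) = +0.006829
|∇h| = √(0.005000² + 0.006829²) = 0.008464

0.00846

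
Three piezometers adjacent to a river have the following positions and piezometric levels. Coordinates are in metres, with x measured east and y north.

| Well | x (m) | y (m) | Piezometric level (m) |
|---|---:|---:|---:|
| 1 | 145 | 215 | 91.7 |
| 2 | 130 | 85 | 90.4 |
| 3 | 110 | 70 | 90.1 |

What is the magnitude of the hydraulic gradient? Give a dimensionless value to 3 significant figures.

Taking 1 as reference: 2−1 = (-15, -130, -1.3); 3−1 = (-35, -145, -1.6).
Determinant of the coordinate differences = (-15)·(-145) − (-35)·(-130) = -2375.
∂h/∂x = [(-1.3)·(-145) − (-1.6)·(-130)] / -2375 = +0.008211
∂h/∂y = [(-15)·(-1.6) − (-35)·(-1.3)] / -2375 = +0.009053
|∇h| = √(0.008211² + 0.009053²) = 0.01222

0.0122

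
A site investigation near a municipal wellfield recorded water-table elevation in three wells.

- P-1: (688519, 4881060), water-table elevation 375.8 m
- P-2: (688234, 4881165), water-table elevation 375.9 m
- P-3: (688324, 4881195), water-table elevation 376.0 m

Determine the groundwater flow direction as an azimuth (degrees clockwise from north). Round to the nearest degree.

Three-point gradient (reference P-1): Δ to P-2 = (-285, 105, +0.1), Δ to P-3 = (-195, 135, +0.2).
∂h/∂x = +0.0004167, ∂h/∂y = +0.002083 (det = -18000).
Flow direction (−∇h) has components (-0.0004167 E, -0.002083 N).
Azimuth = atan2(E, N) = atan2(-0.0004167, -0.002083) = 191.3° ≈ 191°.

191°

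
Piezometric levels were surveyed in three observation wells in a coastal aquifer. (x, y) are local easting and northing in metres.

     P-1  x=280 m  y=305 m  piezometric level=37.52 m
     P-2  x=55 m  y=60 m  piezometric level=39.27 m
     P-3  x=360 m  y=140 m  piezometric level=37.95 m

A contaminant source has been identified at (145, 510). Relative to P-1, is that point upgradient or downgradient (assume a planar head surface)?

Differences from P-1: to P-2 (Δx, Δy, Δh) = (-225, -245, +1.75); to P-3 = (80, -165, +0.43).
Determinant of the coordinate differences = (-225)·(-165) − 80·(-245) = 56725.
∂h/∂x = [(+1.75)·(-165) − (+0.43)·(-245)] / 56725 = -0.003233
∂h/∂y = [(-225)·(+0.43) − 80·(+1.75)] / 56725 = -0.004174
Head at (145, 510) = 37.52 + (-0.003233)·(-135) + (-0.004174)·(205) = 37.10 m.
That is lower than the 37.52 m at P-1, so the point is downgradient.

downgradient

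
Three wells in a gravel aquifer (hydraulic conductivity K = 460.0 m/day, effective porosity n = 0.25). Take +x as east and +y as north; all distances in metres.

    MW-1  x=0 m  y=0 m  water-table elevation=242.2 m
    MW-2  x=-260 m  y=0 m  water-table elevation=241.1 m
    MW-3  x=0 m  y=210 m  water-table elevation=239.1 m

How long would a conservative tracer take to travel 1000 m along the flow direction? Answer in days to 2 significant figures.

35 days

∂h/∂x = (241.1 − 242.2) / (-260 − 0) = +0.004231
∂h/∂y = (239.1 − 242.2) / (210 − 0) = -0.01476
|∇h| = √(0.004231² + -0.01476²) = 0.01535
Seepage velocity v = K·i/n = 460.0 × 0.01535 / 0.25 = 28.24 m/day.
t = 1000 / 28.24 = 35.41 days.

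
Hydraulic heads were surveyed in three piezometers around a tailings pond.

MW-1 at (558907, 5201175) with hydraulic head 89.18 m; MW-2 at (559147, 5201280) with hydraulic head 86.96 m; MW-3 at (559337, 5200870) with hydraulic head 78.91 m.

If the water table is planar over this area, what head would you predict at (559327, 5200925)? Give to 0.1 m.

79.8 m

Taking MW-1 as reference: MW-2−MW-1 = (240, 105, -2.22); MW-3−MW-1 = (430, -305, -10.27).
Solve a·Δx + b·Δy = Δh: det = 240·(-305) − 430·105 = -118350.
∂h/∂x = [(-2.22)·(-305) − (-10.27)·105] / -118350 = -0.01483
∂h/∂y = [240·(-10.27) − 430·(-2.22)] / -118350 = +0.01276
h(559327, 5200925) = 89.18 + (-0.01483)·(420) + (+0.01276)·(-250) = 89.18 -6.230 -3.190 = 79.760 m.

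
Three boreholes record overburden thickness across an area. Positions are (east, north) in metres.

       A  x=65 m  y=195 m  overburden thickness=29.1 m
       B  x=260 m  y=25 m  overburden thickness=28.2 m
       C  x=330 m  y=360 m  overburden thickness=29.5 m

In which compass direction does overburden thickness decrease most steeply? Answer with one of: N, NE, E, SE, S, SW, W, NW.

S

Taking A as reference: B−A = (195, -170, -0.9); C−A = (265, 165, +0.4).
Determinant of the coordinate differences = 195·165 − 265·(-170) = 77225.
∂d/∂x = [(-0.9)·165 − (+0.4)·(-170)] / 77225 = -0.001042
∂d/∂y = [195·(+0.4) − 265·(-0.9)] / 77225 = +0.004098
Steepest decrease is along −∇f = (+0.001042 E, -0.004098 N) → south.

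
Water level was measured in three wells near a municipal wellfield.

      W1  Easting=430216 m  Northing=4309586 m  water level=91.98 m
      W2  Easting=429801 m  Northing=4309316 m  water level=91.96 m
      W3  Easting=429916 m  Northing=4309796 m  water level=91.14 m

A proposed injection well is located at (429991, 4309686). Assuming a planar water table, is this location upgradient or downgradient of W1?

Taking W1 as reference: W2−W1 = (-415, -270, -0.02); W3−W1 = (-300, 210, -0.84).
Determinant of the coordinate differences = (-415)·210 − (-300)·(-270) = -168150.
∂h/∂x = [(-0.02)·210 − (-0.84)·(-270)] / -168150 = +0.001374
∂h/∂y = [(-415)·(-0.84) − (-300)·(-0.02)] / -168150 = -0.002037
Head at (429991, 4309686) = 91.98 + (+0.001374)·(-225) + (-0.002037)·(100) = 91.47 m.
That is lower than the 91.98 m at W1, so the point is downgradient.

downgradient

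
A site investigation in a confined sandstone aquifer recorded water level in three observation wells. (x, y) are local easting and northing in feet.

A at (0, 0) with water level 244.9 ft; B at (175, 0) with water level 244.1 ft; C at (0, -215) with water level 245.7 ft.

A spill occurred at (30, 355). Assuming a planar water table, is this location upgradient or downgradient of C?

∂h/∂x = (244.1 − 244.9) / (175 − 0) = -0.004571
∂h/∂y = (245.7 − 244.9) / (-215 − 0) = -0.003721
Head at (30, 355) = 244.9 + (-0.004571)·(30) + (-0.003721)·(355) = 243.44 ft.
That is lower than the 245.7 ft at C, so the point is downgradient.

downgradient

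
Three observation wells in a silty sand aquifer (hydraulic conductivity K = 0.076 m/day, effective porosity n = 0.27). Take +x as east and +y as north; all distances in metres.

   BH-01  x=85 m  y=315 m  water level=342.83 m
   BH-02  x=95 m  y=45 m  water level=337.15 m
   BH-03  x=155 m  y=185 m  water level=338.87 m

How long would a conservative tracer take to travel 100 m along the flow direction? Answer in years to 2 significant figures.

Three-point gradient (reference BH-01): Δ to BH-02 = (10, -270, -5.68), Δ to BH-03 = (70, -130, -3.96).
∂h/∂x = -0.01880, ∂h/∂y = +0.02034 (det = 17600).
|∇h| = √(-0.01880² + 0.02034²) = 0.0277
Seepage velocity v = K·i/n = 0.076 × 0.0277 / 0.27 = 0.007797 m/day.
t = 100 / 0.007797 = 1.283e+04 days = 35.1 years.

35 years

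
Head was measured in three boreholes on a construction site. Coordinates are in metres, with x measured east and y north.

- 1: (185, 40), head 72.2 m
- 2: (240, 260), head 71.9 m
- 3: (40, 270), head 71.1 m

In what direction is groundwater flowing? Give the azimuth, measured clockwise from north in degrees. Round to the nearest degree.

Three-point gradient (reference 1): Δ to 2 = (55, 220, -0.3), Δ to 3 = (-145, 230, -1.1).
∂h/∂x = +0.003883, ∂h/∂y = -0.002334 (det = 44550).
Flow direction (−∇h) has components (-0.003883 E, +0.002334 N).
Azimuth = atan2(E, N) = atan2(-0.003883, +0.002334) = 301.0° ≈ 301°.

301°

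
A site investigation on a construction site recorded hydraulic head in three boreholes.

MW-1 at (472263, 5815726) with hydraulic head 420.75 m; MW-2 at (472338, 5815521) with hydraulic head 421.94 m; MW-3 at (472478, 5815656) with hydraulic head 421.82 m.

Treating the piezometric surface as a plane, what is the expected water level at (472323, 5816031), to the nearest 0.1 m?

Taking MW-1 as reference: MW-2−MW-1 = (75, -205, +1.19); MW-3−MW-1 = (215, -70, +1.07).
Solve a·Δx + b·Δy = Δh: det = 75·(-70) − 215·(-205) = 38825.
∂h/∂x = [(+1.19)·(-70) − (+1.07)·(-205)] / 38825 = +0.003504
∂h/∂y = [75·(+1.07) − 215·(+1.19)] / 38825 = -0.004523
h(472323, 5816031) = 420.75 + (+0.003504)·(60) + (-0.004523)·(305) = 420.75 +0.210 -1.379 = 419.581 m.

419.6 m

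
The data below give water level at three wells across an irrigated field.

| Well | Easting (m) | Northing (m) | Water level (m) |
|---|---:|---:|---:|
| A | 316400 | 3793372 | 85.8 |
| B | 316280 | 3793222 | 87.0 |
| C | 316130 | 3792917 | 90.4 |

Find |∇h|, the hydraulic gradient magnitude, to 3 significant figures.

0.0191

Taking A as reference: B−A = (-120, -150, +1.2); C−A = (-270, -455, +4.6).
Determinant of the coordinate differences = (-120)·(-455) − (-270)·(-150) = 14100.
∂h/∂x = [(+1.2)·(-455) − (+4.6)·(-150)] / 14100 = +0.01021
∂h/∂y = [(-120)·(+4.6) − (-270)·(+1.2)] / 14100 = -0.01617
|∇h| = √(0.01021² + -0.01617²) = 0.01912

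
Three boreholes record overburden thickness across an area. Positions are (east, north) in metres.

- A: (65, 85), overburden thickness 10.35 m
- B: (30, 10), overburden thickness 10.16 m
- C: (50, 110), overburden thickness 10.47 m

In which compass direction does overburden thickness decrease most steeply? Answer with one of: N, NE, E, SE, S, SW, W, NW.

SE

Differences from A: to B (Δx, Δy, Δh) = (-35, -75, -0.19); to C = (-15, 25, +0.12).
Determinant of the coordinate differences = (-35)·25 − (-15)·(-75) = -2000.
∂d/∂x = [(-0.19)·25 − (+0.12)·(-75)] / -2000 = -0.002125
∂d/∂y = [(-35)·(+0.12) − (-15)·(-0.19)] / -2000 = +0.003525
Steepest decrease is along −∇f = (+0.002125 E, -0.003525 N) → southeast.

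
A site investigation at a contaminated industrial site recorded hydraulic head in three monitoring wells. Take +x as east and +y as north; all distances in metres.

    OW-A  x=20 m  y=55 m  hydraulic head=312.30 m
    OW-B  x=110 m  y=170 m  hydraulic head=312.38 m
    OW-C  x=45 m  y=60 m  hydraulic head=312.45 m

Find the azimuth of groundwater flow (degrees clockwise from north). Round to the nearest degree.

Differences from OW-A: to OW-B (Δx, Δy, Δh) = (90, 115, +0.08); to OW-C = (25, 5, +0.15).
Determinant of the coordinate differences = 90·5 − 25·115 = -2425.
∂h/∂x = [(+0.08)·5 − (+0.15)·115] / -2425 = +0.006948
∂h/∂y = [90·(+0.15) − 25·(+0.08)] / -2425 = -0.004742
Flow direction (−∇h) has components (-0.006948 E, +0.004742 N).
Azimuth = atan2(E, N) = atan2(-0.006948, +0.004742) = 304.3° ≈ 304°.

304°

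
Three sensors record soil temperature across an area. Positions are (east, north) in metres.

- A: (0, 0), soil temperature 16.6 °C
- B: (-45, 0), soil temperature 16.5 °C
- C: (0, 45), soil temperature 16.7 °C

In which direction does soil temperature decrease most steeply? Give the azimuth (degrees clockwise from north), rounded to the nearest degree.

∂T/∂x = (16.5 − 16.6) / (-45 − 0) = +0.002222
∂T/∂y = (16.7 − 16.6) / (45 − 0) = +0.002222
Steepest decrease is along −∇f: components (-0.002222 E, -0.002222 N).
Azimuth = atan2(-0.002222, -0.002222) = 225.0° ≈ 225°.

225°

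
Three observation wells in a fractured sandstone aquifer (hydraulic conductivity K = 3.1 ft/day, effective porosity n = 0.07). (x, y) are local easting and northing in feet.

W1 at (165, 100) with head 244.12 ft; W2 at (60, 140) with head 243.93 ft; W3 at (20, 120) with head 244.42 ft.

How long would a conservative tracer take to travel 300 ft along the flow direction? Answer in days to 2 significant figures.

Taking W1 as reference: W2−W1 = (-105, 40, -0.19); W3−W1 = (-145, 20, +0.30).
Solve a·Δx + b·Δy = Δh: det = (-105)·20 − (-145)·40 = 3700.
∂h/∂x = [(-0.19)·20 − (+0.30)·40] / 3700 = -0.004270
∂h/∂y = [(-105)·(+0.30) − (-145)·(-0.19)] / 3700 = -0.01596
|∇h| = √(-0.004270² + -0.01596²) = 0.01652
Seepage velocity v = K·i/n = 3.1 × 0.01652 / 0.07 = 0.7316 ft/day.
t = 300 / 0.7316 = 410.1 days.

410 days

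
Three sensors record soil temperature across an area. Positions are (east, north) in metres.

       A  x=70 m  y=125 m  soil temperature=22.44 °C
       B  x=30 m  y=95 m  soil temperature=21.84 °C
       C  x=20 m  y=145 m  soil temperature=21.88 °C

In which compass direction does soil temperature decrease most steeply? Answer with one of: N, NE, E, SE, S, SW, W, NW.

With T = a·x + b·y + c and A as origin, the differences give:
  (-40)·a + (-30)·b = -0.60
  (-50)·a + 20·b = -0.56
Eliminate b (×20 and ×(-30), subtract): -2300·a = -28.800 → a = ∂T/∂x = +0.01252
Back-substitute: b = ∂T/∂y = +0.003304.
Steepest decrease is along −∇f = (-0.01252 E, -0.003304 N) → west.

W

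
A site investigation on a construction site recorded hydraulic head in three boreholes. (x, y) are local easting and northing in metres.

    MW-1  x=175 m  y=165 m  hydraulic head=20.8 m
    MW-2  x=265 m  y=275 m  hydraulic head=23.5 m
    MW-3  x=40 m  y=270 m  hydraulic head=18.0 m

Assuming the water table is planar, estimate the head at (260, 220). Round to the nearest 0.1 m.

23.1 m

Taking MW-1 as reference: MW-2−MW-1 = (90, 110, +2.7); MW-3−MW-1 = (-135, 105, -2.8).
Determinant of the coordinate differences = 90·105 − (-135)·110 = 24300.
∂h/∂x = [(+2.7)·105 − (-2.8)·110] / 24300 = +0.02434
∂h/∂y = [90·(-2.8) − (-135)·(+2.7)] / 24300 = +0.004630
h(260, 220) = 20.8 + (+0.02434)·(85) + (+0.004630)·(55) = 20.8 +2.069 +0.255 = 23.124 m.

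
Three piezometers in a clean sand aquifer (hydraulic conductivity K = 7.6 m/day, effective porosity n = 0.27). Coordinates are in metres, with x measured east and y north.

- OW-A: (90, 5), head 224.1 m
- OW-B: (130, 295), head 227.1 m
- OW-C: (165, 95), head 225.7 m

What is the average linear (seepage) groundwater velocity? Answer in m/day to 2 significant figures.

0.39 m/day

Taking OW-A as reference: OW-B−OW-A = (40, 290, +3.0); OW-C−OW-A = (75, 90, +1.6).
Solve a·Δx + b·Δy = Δh: det = 40·90 − 75·290 = -18150.
∂h/∂x = [(+3.0)·90 − (+1.6)·290] / -18150 = +0.01069
∂h/∂y = [40·(+1.6) − 75·(+3.0)] / -18150 = +0.008871
|∇h| = √(0.01069² + 0.008871²) = 0.01389
Seepage velocity v = K·i/n = 7.6 × 0.01389 / 0.27 = 0.391 m/day.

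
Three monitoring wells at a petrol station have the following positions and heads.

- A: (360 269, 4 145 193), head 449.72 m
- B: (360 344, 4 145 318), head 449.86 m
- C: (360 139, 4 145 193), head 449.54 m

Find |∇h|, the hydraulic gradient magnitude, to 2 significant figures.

0.0014

With h = a·x + b·y + c and A as origin, the differences give:
  75·a + 125·b = +0.14
  (-130)·a + 0·b = -0.18
Eliminate b (×0 and ×125, subtract): 16250·a = 22.500 → a = ∂h/∂x = +0.001385
Back-substitute: b = ∂h/∂y = +0.0002892.
|∇h| = √(0.001385² + 0.0002892²) = 0.001415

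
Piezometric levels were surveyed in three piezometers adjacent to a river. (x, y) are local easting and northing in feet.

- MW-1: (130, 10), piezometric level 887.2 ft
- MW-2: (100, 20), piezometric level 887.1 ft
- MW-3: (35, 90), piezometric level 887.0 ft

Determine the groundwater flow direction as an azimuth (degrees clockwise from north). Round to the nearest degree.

240°

Differences from MW-1: to MW-2 (Δx, Δy, Δh) = (-30, 10, -0.1); to MW-3 = (-95, 80, -0.2).
Determinant of the coordinate differences = (-30)·80 − (-95)·10 = -1450.
∂h/∂x = [(-0.1)·80 − (-0.2)·10] / -1450 = +0.004138
∂h/∂y = [(-30)·(-0.2) − (-95)·(-0.1)] / -1450 = +0.002414
Flow direction (−∇h) has components (-0.004138 E, -0.002414 N).
Azimuth = atan2(E, N) = atan2(-0.004138, -0.002414) = 239.7° ≈ 240°.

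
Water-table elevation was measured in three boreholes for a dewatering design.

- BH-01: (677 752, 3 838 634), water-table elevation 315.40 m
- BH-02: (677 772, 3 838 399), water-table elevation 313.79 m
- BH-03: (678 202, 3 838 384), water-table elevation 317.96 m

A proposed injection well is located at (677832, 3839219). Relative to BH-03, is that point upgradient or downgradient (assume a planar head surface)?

Differences from BH-01: to BH-02 (Δx, Δy, Δh) = (20, -235, -1.61); to BH-03 = (450, -250, +2.56).
Solve a·Δx + b·Δy = Δh: det = 20·(-250) − 450·(-235) = 100750.
∂h/∂x = [(-1.61)·(-250) − (+2.56)·(-235)] / 100750 = +0.009966
∂h/∂y = [20·(+2.56) − 450·(-1.61)] / 100750 = +0.007699
Head at (677832, 3839219) = 315.40 + (+0.009966)·(80) + (+0.007699)·(585) = 320.70 m.
That is higher than the 317.96 m at BH-03, so the point is upgradient.

upgradient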